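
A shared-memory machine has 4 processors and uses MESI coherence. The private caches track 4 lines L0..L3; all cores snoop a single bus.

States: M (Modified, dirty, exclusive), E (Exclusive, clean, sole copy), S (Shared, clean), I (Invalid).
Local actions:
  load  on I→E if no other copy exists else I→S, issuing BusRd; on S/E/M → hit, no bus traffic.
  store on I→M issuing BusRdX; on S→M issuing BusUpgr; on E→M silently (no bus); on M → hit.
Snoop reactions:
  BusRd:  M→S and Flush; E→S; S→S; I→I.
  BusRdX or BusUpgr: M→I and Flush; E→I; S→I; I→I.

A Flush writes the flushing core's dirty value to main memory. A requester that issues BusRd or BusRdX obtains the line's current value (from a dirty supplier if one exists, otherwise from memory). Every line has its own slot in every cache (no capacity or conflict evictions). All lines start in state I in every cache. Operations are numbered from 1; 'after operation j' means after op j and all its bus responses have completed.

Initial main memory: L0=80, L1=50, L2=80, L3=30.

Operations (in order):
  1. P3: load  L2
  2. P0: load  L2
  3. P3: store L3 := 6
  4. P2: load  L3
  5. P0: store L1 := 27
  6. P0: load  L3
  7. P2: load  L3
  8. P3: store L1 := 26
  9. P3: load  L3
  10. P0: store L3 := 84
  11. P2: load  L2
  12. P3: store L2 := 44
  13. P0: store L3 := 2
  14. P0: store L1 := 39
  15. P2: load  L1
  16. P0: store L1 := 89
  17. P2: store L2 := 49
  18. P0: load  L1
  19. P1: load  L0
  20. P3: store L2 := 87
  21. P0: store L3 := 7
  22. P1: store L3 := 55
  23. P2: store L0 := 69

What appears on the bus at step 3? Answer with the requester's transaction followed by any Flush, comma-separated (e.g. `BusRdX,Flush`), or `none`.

bus = BusRdX

1. P3: load  L2  bus=[BusRd]  L2: P0=I P1=I P2=I P3=E  mem[L2]=80
2. P0: load  L2  bus=[BusRd]  L2: P0=S P1=I P2=I P3=S  mem[L2]=80
3. P3: store L3 := 6  bus=[BusRdX]  L3: P0=I P1=I P2=I P3=M  mem[L3]=30
4. P2: load  L3  bus=[BusRd,Flush]  L3: P0=I P1=I P2=S P3=S  mem[L3]=6
5. P0: store L1 := 27  bus=[BusRdX]  L1: P0=M P1=I P2=I P3=I  mem[L1]=50
6. P0: load  L3  bus=[BusRd]  L3: P0=S P1=I P2=S P3=S  mem[L3]=6
7. P2: load  L3  bus=[-]  L3: P0=S P1=I P2=S P3=S  mem[L3]=6
8. P3: store L1 := 26  bus=[BusRdX,Flush]  L1: P0=I P1=I P2=I P3=M  mem[L1]=27
9. P3: load  L3  bus=[-]  L3: P0=S P1=I P2=S P3=S  mem[L3]=6
10. P0: store L3 := 84  bus=[BusUpgr]  L3: P0=M P1=I P2=I P3=I  mem[L3]=6
11. P2: load  L2  bus=[BusRd]  L2: P0=S P1=I P2=S P3=S  mem[L2]=80
12. P3: store L2 := 44  bus=[BusUpgr]  L2: P0=I P1=I P2=I P3=M  mem[L2]=80
13. P0: store L3 := 2  bus=[-]  L3: P0=M P1=I P2=I P3=I  mem[L3]=6
14. P0: store L1 := 39  bus=[BusRdX,Flush]  L1: P0=M P1=I P2=I P3=I  mem[L1]=26
15. P2: load  L1  bus=[BusRd,Flush]  L1: P0=S P1=I P2=S P3=I  mem[L1]=39
16. P0: store L1 := 89  bus=[BusUpgr]  L1: P0=M P1=I P2=I P3=I  mem[L1]=39
17. P2: store L2 := 49  bus=[BusRdX,Flush]  L2: P0=I P1=I P2=M P3=I  mem[L2]=44
18. P0: load  L1  bus=[-]  L1: P0=M P1=I P2=I P3=I  mem[L1]=39
19. P1: load  L0  bus=[BusRd]  L0: P0=I P1=E P2=I P3=I  mem[L0]=80
20. P3: store L2 := 87  bus=[BusRdX,Flush]  L2: P0=I P1=I P2=I P3=M  mem[L2]=49
21. P0: store L3 := 7  bus=[-]  L3: P0=M P1=I P2=I P3=I  mem[L3]=6
22. P1: store L3 := 55  bus=[BusRdX,Flush]  L3: P0=I P1=M P2=I P3=I  mem[L3]=7
23. P2: store L0 := 69  bus=[BusRdX]  L0: P0=I P1=I P2=M P3=I  mem[L0]=80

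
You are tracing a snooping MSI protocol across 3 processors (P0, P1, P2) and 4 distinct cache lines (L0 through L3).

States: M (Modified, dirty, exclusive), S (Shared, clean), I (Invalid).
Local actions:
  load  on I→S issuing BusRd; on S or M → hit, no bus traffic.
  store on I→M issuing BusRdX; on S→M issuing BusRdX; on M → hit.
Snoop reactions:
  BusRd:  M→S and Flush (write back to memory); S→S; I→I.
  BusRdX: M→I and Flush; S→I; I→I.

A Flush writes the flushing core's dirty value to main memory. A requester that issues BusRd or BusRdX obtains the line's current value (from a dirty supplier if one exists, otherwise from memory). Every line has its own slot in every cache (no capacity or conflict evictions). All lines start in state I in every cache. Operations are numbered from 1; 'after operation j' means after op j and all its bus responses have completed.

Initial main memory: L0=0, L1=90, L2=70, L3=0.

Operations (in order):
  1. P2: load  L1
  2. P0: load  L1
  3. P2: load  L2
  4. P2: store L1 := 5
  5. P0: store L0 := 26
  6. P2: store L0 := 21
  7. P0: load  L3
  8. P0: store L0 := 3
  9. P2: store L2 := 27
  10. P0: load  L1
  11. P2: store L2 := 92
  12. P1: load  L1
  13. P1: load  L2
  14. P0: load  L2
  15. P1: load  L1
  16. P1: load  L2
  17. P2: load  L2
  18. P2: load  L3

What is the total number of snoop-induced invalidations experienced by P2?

[1] P2: load  L1 | P0:I, P1:I, P2:S(90) | bus: BusRd
[2] P0: load  L1 | P0:S(90), P1:I, P2:S(90) | bus: BusRd
[3] P2: load  L2 | P0:I, P1:I, P2:S(70) | bus: BusRd
[4] P2: store L1 := 5 | P0:I, P1:I, P2:M(5) | bus: BusRdX
[5] P0: store L0 := 26 | P0:M(26), P1:I, P2:I | bus: BusRdX
[6] P2: store L0 := 21 | P0:I, P1:I, P2:M(21) | bus: BusRdX,Flush
[7] P0: load  L3 | P0:S(0), P1:I, P2:I | bus: BusRd
[8] P0: store L0 := 3 | P0:M(3), P1:I, P2:I | bus: BusRdX,Flush
[9] P2: store L2 := 27 | P0:I, P1:I, P2:M(27) | bus: BusRdX
[10] P0: load  L1 | P0:S(5), P1:I, P2:S(5) | bus: BusRd,Flush
[11] P2: store L2 := 92 | P0:I, P1:I, P2:M(92) | bus: none
[12] P1: load  L1 | P0:S(5), P1:S(5), P2:S(5) | bus: BusRd
[13] P1: load  L2 | P0:I, P1:S(92), P2:S(92) | bus: BusRd,Flush
[14] P0: load  L2 | P0:S(92), P1:S(92), P2:S(92) | bus: BusRd
[15] P1: load  L1 | P0:S(5), P1:S(5), P2:S(5) | bus: none
[16] P1: load  L2 | P0:S(92), P1:S(92), P2:S(92) | bus: none
[17] P2: load  L2 | P0:S(92), P1:S(92), P2:S(92) | bus: none
[18] P2: load  L3 | P0:S(0), P1:I, P2:S(0) | bus: BusRd

invalidations = 1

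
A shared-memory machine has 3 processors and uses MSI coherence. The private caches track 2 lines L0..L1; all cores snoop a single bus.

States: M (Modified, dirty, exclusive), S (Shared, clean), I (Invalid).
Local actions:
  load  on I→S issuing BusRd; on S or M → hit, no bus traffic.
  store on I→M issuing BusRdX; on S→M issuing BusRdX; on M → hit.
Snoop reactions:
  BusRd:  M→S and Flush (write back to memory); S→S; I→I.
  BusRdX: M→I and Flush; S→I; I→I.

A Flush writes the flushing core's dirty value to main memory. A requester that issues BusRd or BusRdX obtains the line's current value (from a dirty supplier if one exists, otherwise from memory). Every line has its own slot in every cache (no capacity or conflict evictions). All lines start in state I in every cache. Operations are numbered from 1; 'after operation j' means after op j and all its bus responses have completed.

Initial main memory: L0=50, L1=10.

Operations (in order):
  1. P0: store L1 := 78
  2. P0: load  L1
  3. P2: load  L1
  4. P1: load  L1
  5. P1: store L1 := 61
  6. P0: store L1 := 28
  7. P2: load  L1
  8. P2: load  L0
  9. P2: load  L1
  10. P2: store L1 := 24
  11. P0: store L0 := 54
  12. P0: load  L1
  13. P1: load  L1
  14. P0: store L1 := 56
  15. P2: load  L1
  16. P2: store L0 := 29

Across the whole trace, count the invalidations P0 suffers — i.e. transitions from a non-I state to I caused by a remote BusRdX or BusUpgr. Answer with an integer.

step 1: P0: store L1 := 78  ⟶  MII  (L1)  txn=BusRdX  M[L1]=10
step 2: P0: load  L1  ⟶  MII  (L1)  txn=∅  M[L1]=10
step 3: P2: load  L1  ⟶  SIS  (L1)  txn=BusRd+Flush  M[L1]=78
step 4: P1: load  L1  ⟶  SSS  (L1)  txn=BusRd  M[L1]=78
step 5: P1: store L1 := 61  ⟶  IMI  (L1)  txn=BusRdX  M[L1]=78
step 6: P0: store L1 := 28  ⟶  MII  (L1)  txn=BusRdX+Flush  M[L1]=61
step 7: P2: load  L1  ⟶  SIS  (L1)  txn=BusRd+Flush  M[L1]=28
step 8: P2: load  L0  ⟶  IIS  (L0)  txn=BusRd  M[L0]=50
step 9: P2: load  L1  ⟶  SIS  (L1)  txn=∅  M[L1]=28
step 10: P2: store L1 := 24  ⟶  IIM  (L1)  txn=BusRdX  M[L1]=28
step 11: P0: store L0 := 54  ⟶  MII  (L0)  txn=BusRdX  M[L0]=50
step 12: P0: load  L1  ⟶  SIS  (L1)  txn=BusRd+Flush  M[L1]=24
step 13: P1: load  L1  ⟶  SSS  (L1)  txn=BusRd  M[L1]=24
step 14: P0: store L1 := 56  ⟶  MII  (L1)  txn=BusRdX  M[L1]=24
step 15: P2: load  L1  ⟶  SIS  (L1)  txn=BusRd+Flush  M[L1]=56
step 16: P2: store L0 := 29  ⟶  IIM  (L0)  txn=BusRdX+Flush  M[L0]=54

invalidations = 3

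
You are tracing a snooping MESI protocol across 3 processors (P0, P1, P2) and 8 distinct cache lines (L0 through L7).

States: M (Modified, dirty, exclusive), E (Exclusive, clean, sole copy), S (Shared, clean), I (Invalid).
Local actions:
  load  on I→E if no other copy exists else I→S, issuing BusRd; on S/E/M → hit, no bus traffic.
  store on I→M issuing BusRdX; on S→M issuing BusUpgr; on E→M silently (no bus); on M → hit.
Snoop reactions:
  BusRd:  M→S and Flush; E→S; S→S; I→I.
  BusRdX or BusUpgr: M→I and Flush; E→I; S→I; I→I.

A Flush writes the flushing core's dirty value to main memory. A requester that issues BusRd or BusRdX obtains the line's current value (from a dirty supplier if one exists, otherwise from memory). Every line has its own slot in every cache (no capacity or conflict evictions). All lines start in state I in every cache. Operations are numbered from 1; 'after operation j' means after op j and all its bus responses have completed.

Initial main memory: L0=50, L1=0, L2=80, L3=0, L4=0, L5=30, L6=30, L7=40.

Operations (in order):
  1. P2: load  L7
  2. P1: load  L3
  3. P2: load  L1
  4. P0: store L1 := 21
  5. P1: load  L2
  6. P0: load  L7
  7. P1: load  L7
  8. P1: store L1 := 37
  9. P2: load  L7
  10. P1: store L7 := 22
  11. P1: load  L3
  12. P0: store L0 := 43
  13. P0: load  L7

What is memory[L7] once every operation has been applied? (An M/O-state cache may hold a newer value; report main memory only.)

memory[L7] = 22

step 1: P2: load  L7  ⟶  IIE  (L7)  txn=BusRd  M[L7]=40
step 2: P1: load  L3  ⟶  IEI  (L3)  txn=BusRd  M[L3]=0
step 3: P2: load  L1  ⟶  IIE  (L1)  txn=BusRd  M[L1]=0
step 4: P0: store L1 := 21  ⟶  MII  (L1)  txn=BusRdX  M[L1]=0
step 5: P1: load  L2  ⟶  IEI  (L2)  txn=BusRd  M[L2]=80
step 6: P0: load  L7  ⟶  SIS  (L7)  txn=BusRd  M[L7]=40
step 7: P1: load  L7  ⟶  SSS  (L7)  txn=BusRd  M[L7]=40
step 8: P1: store L1 := 37  ⟶  IMI  (L1)  txn=BusRdX+Flush  M[L1]=21
step 9: P2: load  L7  ⟶  SSS  (L7)  txn=∅  M[L7]=40
step 10: P1: store L7 := 22  ⟶  IMI  (L7)  txn=BusUpgr  M[L7]=40
step 11: P1: load  L3  ⟶  IEI  (L3)  txn=∅  M[L3]=0
step 12: P0: store L0 := 43  ⟶  MII  (L0)  txn=BusRdX  M[L0]=50
step 13: P0: load  L7  ⟶  SSI  (L7)  txn=BusRd+Flush  M[L7]=22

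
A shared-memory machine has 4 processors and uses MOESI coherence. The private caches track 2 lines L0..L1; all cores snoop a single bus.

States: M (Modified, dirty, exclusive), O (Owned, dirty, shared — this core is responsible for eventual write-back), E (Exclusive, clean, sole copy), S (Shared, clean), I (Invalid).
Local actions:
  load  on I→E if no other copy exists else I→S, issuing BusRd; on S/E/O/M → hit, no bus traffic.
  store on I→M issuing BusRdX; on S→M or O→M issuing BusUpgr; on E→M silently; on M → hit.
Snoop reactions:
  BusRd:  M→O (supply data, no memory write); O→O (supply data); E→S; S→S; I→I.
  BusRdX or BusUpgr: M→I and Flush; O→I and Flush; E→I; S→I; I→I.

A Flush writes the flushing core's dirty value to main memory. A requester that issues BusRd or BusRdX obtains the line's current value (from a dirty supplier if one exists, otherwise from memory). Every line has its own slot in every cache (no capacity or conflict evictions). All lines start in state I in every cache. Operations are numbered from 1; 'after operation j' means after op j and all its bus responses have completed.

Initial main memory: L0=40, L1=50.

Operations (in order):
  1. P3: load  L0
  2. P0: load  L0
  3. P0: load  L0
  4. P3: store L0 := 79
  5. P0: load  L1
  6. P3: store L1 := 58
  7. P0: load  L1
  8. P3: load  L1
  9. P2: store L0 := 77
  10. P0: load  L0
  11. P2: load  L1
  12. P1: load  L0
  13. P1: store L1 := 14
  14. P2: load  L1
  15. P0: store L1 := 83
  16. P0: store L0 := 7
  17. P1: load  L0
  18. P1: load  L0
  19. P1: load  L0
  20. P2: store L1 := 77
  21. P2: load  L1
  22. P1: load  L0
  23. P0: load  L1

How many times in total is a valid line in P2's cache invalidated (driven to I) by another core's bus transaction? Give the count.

1. P3: load  L0  bus=[BusRd]  L0: P0=I P1=I P2=I P3=E  mem[L0]=40
2. P0: load  L0  bus=[BusRd]  L0: P0=S P1=I P2=I P3=S  mem[L0]=40
3. P0: load  L0  bus=[-]  L0: P0=S P1=I P2=I P3=S  mem[L0]=40
4. P3: store L0 := 79  bus=[BusUpgr]  L0: P0=I P1=I P2=I P3=M  mem[L0]=40
5. P0: load  L1  bus=[BusRd]  L1: P0=E P1=I P2=I P3=I  mem[L1]=50
6. P3: store L1 := 58  bus=[BusRdX]  L1: P0=I P1=I P2=I P3=M  mem[L1]=50
7. P0: load  L1  bus=[BusRd]  L1: P0=S P1=I P2=I P3=O  mem[L1]=50
8. P3: load  L1  bus=[-]  L1: P0=S P1=I P2=I P3=O  mem[L1]=50
9. P2: store L0 := 77  bus=[BusRdX,Flush]  L0: P0=I P1=I P2=M P3=I  mem[L0]=79
10. P0: load  L0  bus=[BusRd]  L0: P0=S P1=I P2=O P3=I  mem[L0]=79
11. P2: load  L1  bus=[BusRd]  L1: P0=S P1=I P2=S P3=O  mem[L1]=50
12. P1: load  L0  bus=[BusRd]  L0: P0=S P1=S P2=O P3=I  mem[L0]=79
13. P1: store L1 := 14  bus=[BusRdX,Flush]  L1: P0=I P1=M P2=I P3=I  mem[L1]=58
14. P2: load  L1  bus=[BusRd]  L1: P0=I P1=O P2=S P3=I  mem[L1]=58
15. P0: store L1 := 83  bus=[BusRdX,Flush]  L1: P0=M P1=I P2=I P3=I  mem[L1]=14
16. P0: store L0 := 7  bus=[BusUpgr,Flush]  L0: P0=M P1=I P2=I P3=I  mem[L0]=77
17. P1: load  L0  bus=[BusRd]  L0: P0=O P1=S P2=I P3=I  mem[L0]=77
18. P1: load  L0  bus=[-]  L0: P0=O P1=S P2=I P3=I  mem[L0]=77
19. P1: load  L0  bus=[-]  L0: P0=O P1=S P2=I P3=I  mem[L0]=77
20. P2: store L1 := 77  bus=[BusRdX,Flush]  L1: P0=I P1=I P2=M P3=I  mem[L1]=83
21. P2: load  L1  bus=[-]  L1: P0=I P1=I P2=M P3=I  mem[L1]=83
22. P1: load  L0  bus=[-]  L0: P0=O P1=S P2=I P3=I  mem[L0]=77
23. P0: load  L1  bus=[BusRd]  L1: P0=S P1=I P2=O P3=I  mem[L1]=83

invalidations = 3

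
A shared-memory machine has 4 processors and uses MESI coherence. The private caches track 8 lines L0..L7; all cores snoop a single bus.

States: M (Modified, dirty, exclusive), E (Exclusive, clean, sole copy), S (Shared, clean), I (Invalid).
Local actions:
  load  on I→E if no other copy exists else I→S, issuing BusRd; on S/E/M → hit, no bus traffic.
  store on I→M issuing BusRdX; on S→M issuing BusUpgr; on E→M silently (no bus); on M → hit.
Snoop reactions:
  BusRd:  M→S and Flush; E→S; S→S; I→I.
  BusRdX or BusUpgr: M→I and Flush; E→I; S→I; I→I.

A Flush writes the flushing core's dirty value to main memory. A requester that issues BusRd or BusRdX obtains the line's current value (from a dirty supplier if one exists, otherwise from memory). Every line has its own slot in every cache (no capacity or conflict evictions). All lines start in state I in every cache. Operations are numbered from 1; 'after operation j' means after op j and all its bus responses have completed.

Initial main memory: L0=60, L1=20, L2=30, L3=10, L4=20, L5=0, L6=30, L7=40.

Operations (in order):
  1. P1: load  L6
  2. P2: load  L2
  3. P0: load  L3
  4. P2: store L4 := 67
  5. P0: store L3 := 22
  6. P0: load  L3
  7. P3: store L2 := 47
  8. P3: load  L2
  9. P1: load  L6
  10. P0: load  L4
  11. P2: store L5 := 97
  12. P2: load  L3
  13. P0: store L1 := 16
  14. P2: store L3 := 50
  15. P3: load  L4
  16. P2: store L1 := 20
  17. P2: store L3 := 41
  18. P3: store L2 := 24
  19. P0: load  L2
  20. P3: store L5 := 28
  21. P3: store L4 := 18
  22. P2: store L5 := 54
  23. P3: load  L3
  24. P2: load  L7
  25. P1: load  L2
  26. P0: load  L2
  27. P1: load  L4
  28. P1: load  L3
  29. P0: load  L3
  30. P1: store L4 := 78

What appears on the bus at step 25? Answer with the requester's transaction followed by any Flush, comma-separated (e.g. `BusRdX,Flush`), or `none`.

1. P1: load  L6  bus=[BusRd]  L6: P0=I P1=E P2=I P3=I  mem[L6]=30
2. P2: load  L2  bus=[BusRd]  L2: P0=I P1=I P2=E P3=I  mem[L2]=30
3. P0: load  L3  bus=[BusRd]  L3: P0=E P1=I P2=I P3=I  mem[L3]=10
4. P2: store L4 := 67  bus=[BusRdX]  L4: P0=I P1=I P2=M P3=I  mem[L4]=20
5. P0: store L3 := 22  bus=[-]  L3: P0=M P1=I P2=I P3=I  mem[L3]=10
6. P0: load  L3  bus=[-]  L3: P0=M P1=I P2=I P3=I  mem[L3]=10
7. P3: store L2 := 47  bus=[BusRdX]  L2: P0=I P1=I P2=I P3=M  mem[L2]=30
8. P3: load  L2  bus=[-]  L2: P0=I P1=I P2=I P3=M  mem[L2]=30
9. P1: load  L6  bus=[-]  L6: P0=I P1=E P2=I P3=I  mem[L6]=30
10. P0: load  L4  bus=[BusRd,Flush]  L4: P0=S P1=I P2=S P3=I  mem[L4]=67
11. P2: store L5 := 97  bus=[BusRdX]  L5: P0=I P1=I P2=M P3=I  mem[L5]=0
12. P2: load  L3  bus=[BusRd,Flush]  L3: P0=S P1=I P2=S P3=I  mem[L3]=22
13. P0: store L1 := 16  bus=[BusRdX]  L1: P0=M P1=I P2=I P3=I  mem[L1]=20
14. P2: store L3 := 50  bus=[BusUpgr]  L3: P0=I P1=I P2=M P3=I  mem[L3]=22
15. P3: load  L4  bus=[BusRd]  L4: P0=S P1=I P2=S P3=S  mem[L4]=67
16. P2: store L1 := 20  bus=[BusRdX,Flush]  L1: P0=I P1=I P2=M P3=I  mem[L1]=16
17. P2: store L3 := 41  bus=[-]  L3: P0=I P1=I P2=M P3=I  mem[L3]=22
18. P3: store L2 := 24  bus=[-]  L2: P0=I P1=I P2=I P3=M  mem[L2]=30
19. P0: load  L2  bus=[BusRd,Flush]  L2: P0=S P1=I P2=I P3=S  mem[L2]=24
20. P3: store L5 := 28  bus=[BusRdX,Flush]  L5: P0=I P1=I P2=I P3=M  mem[L5]=97
21. P3: store L4 := 18  bus=[BusUpgr]  L4: P0=I P1=I P2=I P3=M  mem[L4]=67
22. P2: store L5 := 54  bus=[BusRdX,Flush]  L5: P0=I P1=I P2=M P3=I  mem[L5]=28
23. P3: load  L3  bus=[BusRd,Flush]  L3: P0=I P1=I P2=S P3=S  mem[L3]=41
24. P2: load  L7  bus=[BusRd]  L7: P0=I P1=I P2=E P3=I  mem[L7]=40
25. P1: load  L2  bus=[BusRd]  L2: P0=S P1=S P2=I P3=S  mem[L2]=24
26. P0: load  L2  bus=[-]  L2: P0=S P1=S P2=I P3=S  mem[L2]=24
27. P1: load  L4  bus=[BusRd,Flush]  L4: P0=I P1=S P2=I P3=S  mem[L4]=18
28. P1: load  L3  bus=[BusRd]  L3: P0=I P1=S P2=S P3=S  mem[L3]=41
29. P0: load  L3  bus=[BusRd]  L3: P0=S P1=S P2=S P3=S  mem[L3]=41
30. P1: store L4 := 78  bus=[BusUpgr]  L4: P0=I P1=M P2=I P3=I  mem[L4]=18

bus = BusRd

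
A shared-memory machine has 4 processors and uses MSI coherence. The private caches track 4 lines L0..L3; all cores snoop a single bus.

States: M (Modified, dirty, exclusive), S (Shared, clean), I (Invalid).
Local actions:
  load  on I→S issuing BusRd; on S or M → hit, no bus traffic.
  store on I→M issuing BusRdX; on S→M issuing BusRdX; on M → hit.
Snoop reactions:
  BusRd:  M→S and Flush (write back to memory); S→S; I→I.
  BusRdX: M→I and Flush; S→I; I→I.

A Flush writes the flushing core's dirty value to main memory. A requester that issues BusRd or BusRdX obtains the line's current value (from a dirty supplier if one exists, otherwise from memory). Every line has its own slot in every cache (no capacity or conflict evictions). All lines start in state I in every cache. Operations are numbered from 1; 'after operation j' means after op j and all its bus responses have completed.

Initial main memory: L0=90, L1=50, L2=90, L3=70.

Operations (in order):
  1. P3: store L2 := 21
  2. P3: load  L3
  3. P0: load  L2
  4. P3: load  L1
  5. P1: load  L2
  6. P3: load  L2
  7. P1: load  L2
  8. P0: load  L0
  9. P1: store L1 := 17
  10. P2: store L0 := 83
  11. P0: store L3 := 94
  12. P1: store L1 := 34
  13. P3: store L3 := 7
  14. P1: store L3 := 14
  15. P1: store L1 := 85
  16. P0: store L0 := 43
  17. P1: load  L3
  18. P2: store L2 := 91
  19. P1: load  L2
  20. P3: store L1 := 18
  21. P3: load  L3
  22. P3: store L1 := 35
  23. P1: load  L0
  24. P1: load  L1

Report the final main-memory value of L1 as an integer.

step 1: P3: store L2 := 21  ⟶  IIIM  (L2)  txn=BusRdX  M[L2]=90
step 2: P3: load  L3  ⟶  IIIS  (L3)  txn=BusRd  M[L3]=70
step 3: P0: load  L2  ⟶  SIIS  (L2)  txn=BusRd+Flush  M[L2]=21
step 4: P3: load  L1  ⟶  IIIS  (L1)  txn=BusRd  M[L1]=50
step 5: P1: load  L2  ⟶  SSIS  (L2)  txn=BusRd  M[L2]=21
step 6: P3: load  L2  ⟶  SSIS  (L2)  txn=∅  M[L2]=21
step 7: P1: load  L2  ⟶  SSIS  (L2)  txn=∅  M[L2]=21
step 8: P0: load  L0  ⟶  SIII  (L0)  txn=BusRd  M[L0]=90
step 9: P1: store L1 := 17  ⟶  IMII  (L1)  txn=BusRdX  M[L1]=50
step 10: P2: store L0 := 83  ⟶  IIMI  (L0)  txn=BusRdX  M[L0]=90
step 11: P0: store L3 := 94  ⟶  MIII  (L3)  txn=BusRdX  M[L3]=70
step 12: P1: store L1 := 34  ⟶  IMII  (L1)  txn=∅  M[L1]=50
step 13: P3: store L3 := 7  ⟶  IIIM  (L3)  txn=BusRdX+Flush  M[L3]=94
step 14: P1: store L3 := 14  ⟶  IMII  (L3)  txn=BusRdX+Flush  M[L3]=7
step 15: P1: store L1 := 85  ⟶  IMII  (L1)  txn=∅  M[L1]=50
step 16: P0: store L0 := 43  ⟶  MIII  (L0)  txn=BusRdX+Flush  M[L0]=83
step 17: P1: load  L3  ⟶  IMII  (L3)  txn=∅  M[L3]=7
step 18: P2: store L2 := 91  ⟶  IIMI  (L2)  txn=BusRdX  M[L2]=21
step 19: P1: load  L2  ⟶  ISSI  (L2)  txn=BusRd+Flush  M[L2]=91
step 20: P3: store L1 := 18  ⟶  IIIM  (L1)  txn=BusRdX+Flush  M[L1]=85
step 21: P3: load  L3  ⟶  ISIS  (L3)  txn=BusRd+Flush  M[L3]=14
step 22: P3: store L1 := 35  ⟶  IIIM  (L1)  txn=∅  M[L1]=85
step 23: P1: load  L0  ⟶  SSII  (L0)  txn=BusRd+Flush  M[L0]=43
step 24: P1: load  L1  ⟶  ISIS  (L1)  txn=BusRd+Flush  M[L1]=35

memory[L1] = 35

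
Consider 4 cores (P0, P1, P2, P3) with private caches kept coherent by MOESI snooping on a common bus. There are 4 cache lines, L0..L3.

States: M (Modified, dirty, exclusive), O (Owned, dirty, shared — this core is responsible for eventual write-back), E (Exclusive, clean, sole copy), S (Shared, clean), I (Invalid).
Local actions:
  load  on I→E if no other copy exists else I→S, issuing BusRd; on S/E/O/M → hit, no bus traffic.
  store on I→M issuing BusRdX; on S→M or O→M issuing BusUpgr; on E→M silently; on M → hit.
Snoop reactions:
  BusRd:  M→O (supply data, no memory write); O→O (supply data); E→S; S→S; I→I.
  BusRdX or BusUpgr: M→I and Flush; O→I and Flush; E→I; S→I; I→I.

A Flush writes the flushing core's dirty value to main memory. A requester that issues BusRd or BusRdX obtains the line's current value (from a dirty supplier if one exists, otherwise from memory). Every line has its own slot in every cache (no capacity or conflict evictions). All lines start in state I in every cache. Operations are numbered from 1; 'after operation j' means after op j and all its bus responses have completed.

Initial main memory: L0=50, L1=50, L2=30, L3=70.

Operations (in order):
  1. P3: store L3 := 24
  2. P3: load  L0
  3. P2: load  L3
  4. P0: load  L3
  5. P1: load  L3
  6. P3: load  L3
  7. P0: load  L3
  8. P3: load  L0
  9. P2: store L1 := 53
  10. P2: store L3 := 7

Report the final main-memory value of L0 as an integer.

  op1 P3: store L3 := 24 → I/I/I/M on L3; bus BusRdX; mem=70
  op2 P3: load  L0 → I/I/I/E on L0; bus BusRd; mem=50
  op3 P2: load  L3 → I/I/S/O on L3; bus BusRd; mem=70
  op4 P0: load  L3 → S/I/S/O on L3; bus BusRd; mem=70
  op5 P1: load  L3 → S/S/S/O on L3; bus BusRd; mem=70
  op6 P3: load  L3 → S/S/S/O on L3; bus (none); mem=70
  op7 P0: load  L3 → S/S/S/O on L3; bus (none); mem=70
  op8 P3: load  L0 → I/I/I/E on L0; bus (none); mem=50
  op9 P2: store L1 := 53 → I/I/M/I on L1; bus BusRdX; mem=50
  op10 P2: store L3 := 7 → I/I/M/I on L3; bus BusUpgr Flush; mem=24

memory[L0] = 50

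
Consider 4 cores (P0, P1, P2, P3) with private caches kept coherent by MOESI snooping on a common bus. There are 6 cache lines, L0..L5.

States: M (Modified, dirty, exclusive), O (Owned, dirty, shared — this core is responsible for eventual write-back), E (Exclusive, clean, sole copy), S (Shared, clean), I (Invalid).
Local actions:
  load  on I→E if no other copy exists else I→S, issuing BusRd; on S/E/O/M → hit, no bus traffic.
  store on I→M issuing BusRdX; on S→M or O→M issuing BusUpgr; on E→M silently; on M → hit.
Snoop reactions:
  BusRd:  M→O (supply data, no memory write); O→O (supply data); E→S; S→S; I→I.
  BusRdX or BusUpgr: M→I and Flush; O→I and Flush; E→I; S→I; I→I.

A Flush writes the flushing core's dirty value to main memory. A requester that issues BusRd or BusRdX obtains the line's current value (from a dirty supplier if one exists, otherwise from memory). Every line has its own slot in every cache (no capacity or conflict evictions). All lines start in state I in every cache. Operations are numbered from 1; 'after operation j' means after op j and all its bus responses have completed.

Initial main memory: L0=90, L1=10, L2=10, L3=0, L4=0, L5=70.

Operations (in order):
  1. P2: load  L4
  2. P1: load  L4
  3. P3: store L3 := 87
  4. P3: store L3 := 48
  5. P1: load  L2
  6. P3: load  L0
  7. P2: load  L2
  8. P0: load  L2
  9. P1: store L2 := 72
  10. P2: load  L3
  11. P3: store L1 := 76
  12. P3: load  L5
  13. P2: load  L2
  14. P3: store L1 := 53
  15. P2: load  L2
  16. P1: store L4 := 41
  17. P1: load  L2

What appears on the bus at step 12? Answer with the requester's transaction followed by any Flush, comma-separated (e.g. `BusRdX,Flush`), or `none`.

bus = BusRd

[1] P2: load  L4 | P0:I, P1:I, P2:E(0), P3:I | bus: BusRd
[2] P1: load  L4 | P0:I, P1:S(0), P2:S(0), P3:I | bus: BusRd
[3] P3: store L3 := 87 | P0:I, P1:I, P2:I, P3:M(87) | bus: BusRdX
[4] P3: store L3 := 48 | P0:I, P1:I, P2:I, P3:M(48) | bus: none
[5] P1: load  L2 | P0:I, P1:E(10), P2:I, P3:I | bus: BusRd
[6] P3: load  L0 | P0:I, P1:I, P2:I, P3:E(90) | bus: BusRd
[7] P2: load  L2 | P0:I, P1:S(10), P2:S(10), P3:I | bus: BusRd
[8] P0: load  L2 | P0:S(10), P1:S(10), P2:S(10), P3:I | bus: BusRd
[9] P1: store L2 := 72 | P0:I, P1:M(72), P2:I, P3:I | bus: BusUpgr
[10] P2: load  L3 | P0:I, P1:I, P2:S(48), P3:O(48) | bus: BusRd
[11] P3: store L1 := 76 | P0:I, P1:I, P2:I, P3:M(76) | bus: BusRdX
[12] P3: load  L5 | P0:I, P1:I, P2:I, P3:E(70) | bus: BusRd
[13] P2: load  L2 | P0:I, P1:O(72), P2:S(72), P3:I | bus: BusRd
[14] P3: store L1 := 53 | P0:I, P1:I, P2:I, P3:M(53) | bus: none
[15] P2: load  L2 | P0:I, P1:O(72), P2:S(72), P3:I | bus: none
[16] P1: store L4 := 41 | P0:I, P1:M(41), P2:I, P3:I | bus: BusUpgr
[17] P1: load  L2 | P0:I, P1:O(72), P2:S(72), P3:I | bus: none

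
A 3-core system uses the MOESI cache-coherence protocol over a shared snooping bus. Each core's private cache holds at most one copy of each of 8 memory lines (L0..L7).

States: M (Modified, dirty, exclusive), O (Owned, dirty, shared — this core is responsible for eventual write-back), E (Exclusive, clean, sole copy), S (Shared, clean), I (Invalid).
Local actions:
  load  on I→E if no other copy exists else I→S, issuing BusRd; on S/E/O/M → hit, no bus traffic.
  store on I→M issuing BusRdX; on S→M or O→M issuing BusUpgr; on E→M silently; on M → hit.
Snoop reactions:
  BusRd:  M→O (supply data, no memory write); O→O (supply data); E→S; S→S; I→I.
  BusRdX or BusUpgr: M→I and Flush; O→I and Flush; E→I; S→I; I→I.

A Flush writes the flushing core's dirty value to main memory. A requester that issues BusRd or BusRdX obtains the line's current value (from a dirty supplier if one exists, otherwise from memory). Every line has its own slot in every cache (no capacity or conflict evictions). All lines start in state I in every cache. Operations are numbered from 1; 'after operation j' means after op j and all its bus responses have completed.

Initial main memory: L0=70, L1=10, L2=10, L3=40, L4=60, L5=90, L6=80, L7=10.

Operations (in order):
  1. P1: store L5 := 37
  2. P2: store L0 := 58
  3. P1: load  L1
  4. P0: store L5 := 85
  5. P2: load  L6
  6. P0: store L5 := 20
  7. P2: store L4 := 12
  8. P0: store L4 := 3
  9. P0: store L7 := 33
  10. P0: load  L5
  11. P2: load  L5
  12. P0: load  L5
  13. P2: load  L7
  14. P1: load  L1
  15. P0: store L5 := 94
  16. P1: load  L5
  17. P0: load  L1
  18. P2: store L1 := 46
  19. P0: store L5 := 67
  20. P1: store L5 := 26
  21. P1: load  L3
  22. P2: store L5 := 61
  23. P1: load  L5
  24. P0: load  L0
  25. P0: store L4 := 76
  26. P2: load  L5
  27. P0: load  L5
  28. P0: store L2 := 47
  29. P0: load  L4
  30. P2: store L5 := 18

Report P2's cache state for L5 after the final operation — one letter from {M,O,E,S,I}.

step 1: P1: store L5 := 37  ⟶  IMI  (L5)  txn=BusRdX  M[L5]=90
step 2: P2: store L0 := 58  ⟶  IIM  (L0)  txn=BusRdX  M[L0]=70
step 3: P1: load  L1  ⟶  IEI  (L1)  txn=BusRd  M[L1]=10
step 4: P0: store L5 := 85  ⟶  MII  (L5)  txn=BusRdX+Flush  M[L5]=37
step 5: P2: load  L6  ⟶  IIE  (L6)  txn=BusRd  M[L6]=80
step 6: P0: store L5 := 20  ⟶  MII  (L5)  txn=∅  M[L5]=37
step 7: P2: store L4 := 12  ⟶  IIM  (L4)  txn=BusRdX  M[L4]=60
step 8: P0: store L4 := 3  ⟶  MII  (L4)  txn=BusRdX+Flush  M[L4]=12
step 9: P0: store L7 := 33  ⟶  MII  (L7)  txn=BusRdX  M[L7]=10
step 10: P0: load  L5  ⟶  MII  (L5)  txn=∅  M[L5]=37
step 11: P2: load  L5  ⟶  OIS  (L5)  txn=BusRd  M[L5]=37
step 12: P0: load  L5  ⟶  OIS  (L5)  txn=∅  M[L5]=37
step 13: P2: load  L7  ⟶  OIS  (L7)  txn=BusRd  M[L7]=10
step 14: P1: load  L1  ⟶  IEI  (L1)  txn=∅  M[L1]=10
step 15: P0: store L5 := 94  ⟶  MII  (L5)  txn=BusUpgr  M[L5]=37
step 16: P1: load  L5  ⟶  OSI  (L5)  txn=BusRd  M[L5]=37
step 17: P0: load  L1  ⟶  SSI  (L1)  txn=BusRd  M[L1]=10
step 18: P2: store L1 := 46  ⟶  IIM  (L1)  txn=BusRdX  M[L1]=10
step 19: P0: store L5 := 67  ⟶  MII  (L5)  txn=BusUpgr  M[L5]=37
step 20: P1: store L5 := 26  ⟶  IMI  (L5)  txn=BusRdX+Flush  M[L5]=67
step 21: P1: load  L3  ⟶  IEI  (L3)  txn=BusRd  M[L3]=40
step 22: P2: store L5 := 61  ⟶  IIM  (L5)  txn=BusRdX+Flush  M[L5]=26
step 23: P1: load  L5  ⟶  ISO  (L5)  txn=BusRd  M[L5]=26
step 24: P0: load  L0  ⟶  SIO  (L0)  txn=BusRd  M[L0]=70
step 25: P0: store L4 := 76  ⟶  MII  (L4)  txn=∅  M[L4]=12
step 26: P2: load  L5  ⟶  ISO  (L5)  txn=∅  M[L5]=26
step 27: P0: load  L5  ⟶  SSO  (L5)  txn=BusRd  M[L5]=26
step 28: P0: store L2 := 47  ⟶  MII  (L2)  txn=BusRdX  M[L2]=10
step 29: P0: load  L4  ⟶  MII  (L4)  txn=∅  M[L4]=12
step 30: P2: store L5 := 18  ⟶  IIM  (L5)  txn=BusUpgr  M[L5]=26

state = M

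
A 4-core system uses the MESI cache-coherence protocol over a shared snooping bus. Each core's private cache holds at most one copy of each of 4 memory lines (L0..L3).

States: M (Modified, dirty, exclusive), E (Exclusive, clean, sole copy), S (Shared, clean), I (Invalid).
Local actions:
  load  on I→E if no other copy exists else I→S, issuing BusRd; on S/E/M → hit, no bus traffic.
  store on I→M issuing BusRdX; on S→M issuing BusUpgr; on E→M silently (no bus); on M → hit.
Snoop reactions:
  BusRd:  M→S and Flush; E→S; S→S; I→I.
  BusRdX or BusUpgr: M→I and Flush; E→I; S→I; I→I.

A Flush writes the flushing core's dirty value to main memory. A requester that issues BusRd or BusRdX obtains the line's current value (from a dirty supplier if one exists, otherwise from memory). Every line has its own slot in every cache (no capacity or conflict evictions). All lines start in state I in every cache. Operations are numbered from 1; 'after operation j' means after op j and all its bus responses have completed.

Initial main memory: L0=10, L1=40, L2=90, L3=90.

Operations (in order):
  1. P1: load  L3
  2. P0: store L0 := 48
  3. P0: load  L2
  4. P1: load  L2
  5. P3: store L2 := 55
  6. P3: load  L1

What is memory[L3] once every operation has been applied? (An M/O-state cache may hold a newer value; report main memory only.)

memory[L3] = 90

[1] P1: load  L3 | P0:I, P1:E(90), P2:I, P3:I | bus: BusRd
[2] P0: store L0 := 48 | P0:M(48), P1:I, P2:I, P3:I | bus: BusRdX
[3] P0: load  L2 | P0:E(90), P1:I, P2:I, P3:I | bus: BusRd
[4] P1: load  L2 | P0:S(90), P1:S(90), P2:I, P3:I | bus: BusRd
[5] P3: store L2 := 55 | P0:I, P1:I, P2:I, P3:M(55) | bus: BusRdX
[6] P3: load  L1 | P0:I, P1:I, P2:I, P3:E(40) | bus: BusRd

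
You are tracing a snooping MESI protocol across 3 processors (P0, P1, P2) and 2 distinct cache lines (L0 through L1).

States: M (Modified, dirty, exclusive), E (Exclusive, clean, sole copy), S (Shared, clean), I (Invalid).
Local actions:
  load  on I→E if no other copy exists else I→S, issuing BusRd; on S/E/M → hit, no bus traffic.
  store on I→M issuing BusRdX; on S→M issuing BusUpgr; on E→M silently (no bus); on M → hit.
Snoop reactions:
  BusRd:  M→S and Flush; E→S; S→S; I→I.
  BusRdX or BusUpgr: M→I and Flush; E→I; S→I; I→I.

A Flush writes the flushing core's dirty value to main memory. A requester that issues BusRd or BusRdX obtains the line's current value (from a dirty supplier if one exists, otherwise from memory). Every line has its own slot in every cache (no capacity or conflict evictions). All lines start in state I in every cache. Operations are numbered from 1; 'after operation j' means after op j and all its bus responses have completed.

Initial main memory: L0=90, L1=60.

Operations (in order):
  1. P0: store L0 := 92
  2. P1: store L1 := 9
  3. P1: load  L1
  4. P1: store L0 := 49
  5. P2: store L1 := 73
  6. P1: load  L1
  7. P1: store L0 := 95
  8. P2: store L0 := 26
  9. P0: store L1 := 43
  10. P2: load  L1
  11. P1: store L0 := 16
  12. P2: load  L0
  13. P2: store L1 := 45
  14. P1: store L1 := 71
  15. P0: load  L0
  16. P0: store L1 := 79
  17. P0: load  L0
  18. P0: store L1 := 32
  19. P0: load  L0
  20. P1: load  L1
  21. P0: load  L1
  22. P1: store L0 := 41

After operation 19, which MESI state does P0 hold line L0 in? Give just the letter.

  op1 P0: store L0 := 92 → M/I/I on L0; bus BusRdX; mem=90
  op2 P1: store L1 := 9 → I/M/I on L1; bus BusRdX; mem=60
  op3 P1: load  L1 → I/M/I on L1; bus (none); mem=60
  op4 P1: store L0 := 49 → I/M/I on L0; bus BusRdX Flush; mem=92
  op5 P2: store L1 := 73 → I/I/M on L1; bus BusRdX Flush; mem=9
  op6 P1: load  L1 → I/S/S on L1; bus BusRd Flush; mem=73
  op7 P1: store L0 := 95 → I/M/I on L0; bus (none); mem=92
  op8 P2: store L0 := 26 → I/I/M on L0; bus BusRdX Flush; mem=95
  op9 P0: store L1 := 43 → M/I/I on L1; bus BusRdX; mem=73
  op10 P2: load  L1 → S/I/S on L1; bus BusRd Flush; mem=43
  op11 P1: store L0 := 16 → I/M/I on L0; bus BusRdX Flush; mem=26
  op12 P2: load  L0 → I/S/S on L0; bus BusRd Flush; mem=16
  op13 P2: store L1 := 45 → I/I/M on L1; bus BusUpgr; mem=43
  op14 P1: store L1 := 71 → I/M/I on L1; bus BusRdX Flush; mem=45
  op15 P0: load  L0 → S/S/S on L0; bus BusRd; mem=16
  op16 P0: store L1 := 79 → M/I/I on L1; bus BusRdX Flush; mem=71
  op17 P0: load  L0 → S/S/S on L0; bus (none); mem=16
  op18 P0: store L1 := 32 → M/I/I on L1; bus (none); mem=71
  op19 P0: load  L0 → S/S/S on L0; bus (none); mem=16
  op20 P1: load  L1 → S/S/I on L1; bus BusRd Flush; mem=32
  op21 P0: load  L1 → S/S/I on L1; bus (none); mem=32
  op22 P1: store L0 := 41 → I/M/I on L0; bus BusUpgr; mem=16

state = S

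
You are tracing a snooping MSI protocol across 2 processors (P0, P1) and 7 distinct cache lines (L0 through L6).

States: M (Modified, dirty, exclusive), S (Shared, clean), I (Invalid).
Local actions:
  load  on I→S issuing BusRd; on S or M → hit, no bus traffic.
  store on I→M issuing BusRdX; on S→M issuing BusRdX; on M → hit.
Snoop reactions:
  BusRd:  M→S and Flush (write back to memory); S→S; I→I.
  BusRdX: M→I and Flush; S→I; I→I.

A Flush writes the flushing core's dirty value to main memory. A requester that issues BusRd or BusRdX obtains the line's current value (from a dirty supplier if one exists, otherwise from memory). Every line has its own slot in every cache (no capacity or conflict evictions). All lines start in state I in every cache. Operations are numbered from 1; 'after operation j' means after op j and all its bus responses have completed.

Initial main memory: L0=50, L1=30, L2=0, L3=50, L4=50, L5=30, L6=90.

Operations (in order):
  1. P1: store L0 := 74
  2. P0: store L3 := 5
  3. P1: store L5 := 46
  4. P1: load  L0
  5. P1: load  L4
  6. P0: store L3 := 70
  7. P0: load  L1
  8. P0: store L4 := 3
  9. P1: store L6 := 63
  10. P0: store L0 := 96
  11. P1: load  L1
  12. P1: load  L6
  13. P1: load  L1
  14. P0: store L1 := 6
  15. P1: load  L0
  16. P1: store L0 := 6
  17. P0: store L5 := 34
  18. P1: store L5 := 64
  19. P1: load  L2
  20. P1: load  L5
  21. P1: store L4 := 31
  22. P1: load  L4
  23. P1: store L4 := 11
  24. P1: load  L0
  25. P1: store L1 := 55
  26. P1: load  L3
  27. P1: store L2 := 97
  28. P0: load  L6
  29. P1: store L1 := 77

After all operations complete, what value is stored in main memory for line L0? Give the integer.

step 1: P1: store L0 := 74  ⟶  IM  (L0)  txn=BusRdX  M[L0]=50
step 2: P0: store L3 := 5  ⟶  MI  (L3)  txn=BusRdX  M[L3]=50
step 3: P1: store L5 := 46  ⟶  IM  (L5)  txn=BusRdX  M[L5]=30
step 4: P1: load  L0  ⟶  IM  (L0)  txn=∅  M[L0]=50
step 5: P1: load  L4  ⟶  IS  (L4)  txn=BusRd  M[L4]=50
step 6: P0: store L3 := 70  ⟶  MI  (L3)  txn=∅  M[L3]=50
step 7: P0: load  L1  ⟶  SI  (L1)  txn=BusRd  M[L1]=30
step 8: P0: store L4 := 3  ⟶  MI  (L4)  txn=BusRdX  M[L4]=50
step 9: P1: store L6 := 63  ⟶  IM  (L6)  txn=BusRdX  M[L6]=90
step 10: P0: store L0 := 96  ⟶  MI  (L0)  txn=BusRdX+Flush  M[L0]=74
step 11: P1: load  L1  ⟶  SS  (L1)  txn=BusRd  M[L1]=30
step 12: P1: load  L6  ⟶  IM  (L6)  txn=∅  M[L6]=90
step 13: P1: load  L1  ⟶  SS  (L1)  txn=∅  M[L1]=30
step 14: P0: store L1 := 6  ⟶  MI  (L1)  txn=BusRdX  M[L1]=30
step 15: P1: load  L0  ⟶  SS  (L0)  txn=BusRd+Flush  M[L0]=96
step 16: P1: store L0 := 6  ⟶  IM  (L0)  txn=BusRdX  M[L0]=96
step 17: P0: store L5 := 34  ⟶  MI  (L5)  txn=BusRdX+Flush  M[L5]=46
step 18: P1: store L5 := 64  ⟶  IM  (L5)  txn=BusRdX+Flush  M[L5]=34
step 19: P1: load  L2  ⟶  IS  (L2)  txn=BusRd  M[L2]=0
step 20: P1: load  L5  ⟶  IM  (L5)  txn=∅  M[L5]=34
step 21: P1: store L4 := 31  ⟶  IM  (L4)  txn=BusRdX+Flush  M[L4]=3
step 22: P1: load  L4  ⟶  IM  (L4)  txn=∅  M[L4]=3
step 23: P1: store L4 := 11  ⟶  IM  (L4)  txn=∅  M[L4]=3
step 24: P1: load  L0  ⟶  IM  (L0)  txn=∅  M[L0]=96
step 25: P1: store L1 := 55  ⟶  IM  (L1)  txn=BusRdX+Flush  M[L1]=6
step 26: P1: load  L3  ⟶  SS  (L3)  txn=BusRd+Flush  M[L3]=70
step 27: P1: store L2 := 97  ⟶  IM  (L2)  txn=BusRdX  M[L2]=0
step 28: P0: load  L6  ⟶  SS  (L6)  txn=BusRd+Flush  M[L6]=63
step 29: P1: store L1 := 77  ⟶  IM  (L1)  txn=∅  M[L1]=6

memory[L0] = 96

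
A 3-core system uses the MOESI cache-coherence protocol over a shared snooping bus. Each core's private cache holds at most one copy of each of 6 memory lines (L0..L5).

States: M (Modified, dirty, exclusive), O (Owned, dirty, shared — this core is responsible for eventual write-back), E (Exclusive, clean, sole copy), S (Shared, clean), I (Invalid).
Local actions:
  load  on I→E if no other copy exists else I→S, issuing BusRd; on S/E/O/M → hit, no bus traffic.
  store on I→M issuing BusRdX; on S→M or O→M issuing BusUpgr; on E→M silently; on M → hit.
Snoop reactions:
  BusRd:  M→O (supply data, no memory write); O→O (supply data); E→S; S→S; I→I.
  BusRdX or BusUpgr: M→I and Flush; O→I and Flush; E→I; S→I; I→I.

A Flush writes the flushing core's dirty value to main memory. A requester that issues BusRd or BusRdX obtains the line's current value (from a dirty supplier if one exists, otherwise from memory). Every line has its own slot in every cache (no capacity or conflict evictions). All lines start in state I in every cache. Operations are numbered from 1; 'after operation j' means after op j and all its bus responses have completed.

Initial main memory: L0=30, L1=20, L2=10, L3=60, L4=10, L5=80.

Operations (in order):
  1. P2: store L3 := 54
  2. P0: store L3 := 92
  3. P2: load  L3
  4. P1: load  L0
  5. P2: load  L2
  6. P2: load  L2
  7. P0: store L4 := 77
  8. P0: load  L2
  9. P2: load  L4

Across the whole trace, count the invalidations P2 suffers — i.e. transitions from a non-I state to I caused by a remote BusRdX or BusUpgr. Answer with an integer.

[1] P2: store L3 := 54 | P0:I, P1:I, P2:M(54) | bus: BusRdX
[2] P0: store L3 := 92 | P0:M(92), P1:I, P2:I | bus: BusRdX,Flush
[3] P2: load  L3 | P0:O(92), P1:I, P2:S(92) | bus: BusRd
[4] P1: load  L0 | P0:I, P1:E(30), P2:I | bus: BusRd
[5] P2: load  L2 | P0:I, P1:I, P2:E(10) | bus: BusRd
[6] P2: load  L2 | P0:I, P1:I, P2:E(10) | bus: none
[7] P0: store L4 := 77 | P0:M(77), P1:I, P2:I | bus: BusRdX
[8] P0: load  L2 | P0:S(10), P1:I, P2:S(10) | bus: BusRd
[9] P2: load  L4 | P0:O(77), P1:I, P2:S(77) | bus: BusRd

invalidations = 1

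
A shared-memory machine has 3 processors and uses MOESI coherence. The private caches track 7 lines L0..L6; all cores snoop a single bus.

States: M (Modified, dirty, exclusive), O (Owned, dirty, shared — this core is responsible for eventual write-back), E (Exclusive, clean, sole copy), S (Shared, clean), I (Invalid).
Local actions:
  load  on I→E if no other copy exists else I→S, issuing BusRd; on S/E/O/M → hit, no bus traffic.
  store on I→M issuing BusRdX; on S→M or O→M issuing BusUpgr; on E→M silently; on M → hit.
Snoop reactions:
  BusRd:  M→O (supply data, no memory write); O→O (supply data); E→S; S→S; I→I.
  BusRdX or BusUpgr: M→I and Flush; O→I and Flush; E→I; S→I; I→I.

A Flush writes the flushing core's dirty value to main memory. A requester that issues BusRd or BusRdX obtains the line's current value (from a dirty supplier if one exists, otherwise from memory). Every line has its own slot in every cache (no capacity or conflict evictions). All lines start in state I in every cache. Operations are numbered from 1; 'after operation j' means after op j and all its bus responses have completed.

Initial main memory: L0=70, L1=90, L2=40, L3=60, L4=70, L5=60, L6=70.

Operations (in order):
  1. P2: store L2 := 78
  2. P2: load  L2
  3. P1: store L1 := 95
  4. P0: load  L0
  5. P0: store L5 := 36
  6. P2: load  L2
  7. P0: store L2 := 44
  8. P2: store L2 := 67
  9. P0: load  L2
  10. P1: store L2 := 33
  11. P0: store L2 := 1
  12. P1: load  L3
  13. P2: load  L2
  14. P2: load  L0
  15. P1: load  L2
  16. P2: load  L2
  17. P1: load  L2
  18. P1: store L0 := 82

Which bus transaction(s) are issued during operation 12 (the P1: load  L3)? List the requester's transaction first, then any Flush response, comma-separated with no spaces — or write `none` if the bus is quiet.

bus = BusRd

step 1: P2: store L2 := 78  ⟶  IIM  (L2)  txn=BusRdX  M[L2]=40
step 2: P2: load  L2  ⟶  IIM  (L2)  txn=∅  M[L2]=40
step 3: P1: store L1 := 95  ⟶  IMI  (L1)  txn=BusRdX  M[L1]=90
step 4: P0: load  L0  ⟶  EII  (L0)  txn=BusRd  M[L0]=70
step 5: P0: store L5 := 36  ⟶  MII  (L5)  txn=BusRdX  M[L5]=60
step 6: P2: load  L2  ⟶  IIM  (L2)  txn=∅  M[L2]=40
step 7: P0: store L2 := 44  ⟶  MII  (L2)  txn=BusRdX+Flush  M[L2]=78
step 8: P2: store L2 := 67  ⟶  IIM  (L2)  txn=BusRdX+Flush  M[L2]=44
step 9: P0: load  L2  ⟶  SIO  (L2)  txn=BusRd  M[L2]=44
step 10: P1: store L2 := 33  ⟶  IMI  (L2)  txn=BusRdX+Flush  M[L2]=67
step 11: P0: store L2 := 1  ⟶  MII  (L2)  txn=BusRdX+Flush  M[L2]=33
step 12: P1: load  L3  ⟶  IEI  (L3)  txn=BusRd  M[L3]=60
step 13: P2: load  L2  ⟶  OIS  (L2)  txn=BusRd  M[L2]=33
step 14: P2: load  L0  ⟶  SIS  (L0)  txn=BusRd  M[L0]=70
step 15: P1: load  L2  ⟶  OSS  (L2)  txn=BusRd  M[L2]=33
step 16: P2: load  L2  ⟶  OSS  (L2)  txn=∅  M[L2]=33
step 17: P1: load  L2  ⟶  OSS  (L2)  txn=∅  M[L2]=33
step 18: P1: store L0 := 82  ⟶  IMI  (L0)  txn=BusRdX  M[L0]=70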